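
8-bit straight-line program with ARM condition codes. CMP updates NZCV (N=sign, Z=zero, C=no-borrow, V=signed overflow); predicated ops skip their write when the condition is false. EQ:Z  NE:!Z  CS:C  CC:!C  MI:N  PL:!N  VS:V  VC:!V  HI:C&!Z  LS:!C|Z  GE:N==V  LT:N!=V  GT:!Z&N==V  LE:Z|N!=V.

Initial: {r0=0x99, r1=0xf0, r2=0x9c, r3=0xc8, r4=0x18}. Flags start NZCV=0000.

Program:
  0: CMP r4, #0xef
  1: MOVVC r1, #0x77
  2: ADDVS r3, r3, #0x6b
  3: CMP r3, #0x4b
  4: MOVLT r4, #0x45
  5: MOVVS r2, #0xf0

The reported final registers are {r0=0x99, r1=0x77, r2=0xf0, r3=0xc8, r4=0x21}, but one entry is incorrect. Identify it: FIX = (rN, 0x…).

[0] flags=0000 → (cmp)
[1] flags=0000 VC?T → r1=0x77
[2] flags=0000 VS?F → skip
[3] flags=0011 → (cmp)
[4] flags=0011 LT?T → r4=0x45
[5] flags=0011 VS?T → r2=0xf0

FIX = (r4, 0x45)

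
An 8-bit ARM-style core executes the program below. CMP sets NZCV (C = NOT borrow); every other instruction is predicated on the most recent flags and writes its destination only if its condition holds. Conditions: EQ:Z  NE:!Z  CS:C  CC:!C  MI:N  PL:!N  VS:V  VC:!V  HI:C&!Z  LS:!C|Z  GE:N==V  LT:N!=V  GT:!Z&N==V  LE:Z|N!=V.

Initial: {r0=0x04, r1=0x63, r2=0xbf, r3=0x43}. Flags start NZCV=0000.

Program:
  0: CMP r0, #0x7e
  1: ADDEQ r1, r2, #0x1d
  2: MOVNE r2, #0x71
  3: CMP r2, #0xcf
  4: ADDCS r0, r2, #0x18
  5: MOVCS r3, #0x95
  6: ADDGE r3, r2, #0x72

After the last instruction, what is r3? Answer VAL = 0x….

VAL = 0xe3

[0] flags=1000 → (cmp)
[1] flags=1000 EQ?F → skip
[2] flags=1000 NE?T → r2=0x71
[3] flags=1001 → (cmp)
[4] flags=1001 CS?F → skip
[5] flags=1001 CS?F → skip
[6] flags=1001 GE?T → r3=0xe3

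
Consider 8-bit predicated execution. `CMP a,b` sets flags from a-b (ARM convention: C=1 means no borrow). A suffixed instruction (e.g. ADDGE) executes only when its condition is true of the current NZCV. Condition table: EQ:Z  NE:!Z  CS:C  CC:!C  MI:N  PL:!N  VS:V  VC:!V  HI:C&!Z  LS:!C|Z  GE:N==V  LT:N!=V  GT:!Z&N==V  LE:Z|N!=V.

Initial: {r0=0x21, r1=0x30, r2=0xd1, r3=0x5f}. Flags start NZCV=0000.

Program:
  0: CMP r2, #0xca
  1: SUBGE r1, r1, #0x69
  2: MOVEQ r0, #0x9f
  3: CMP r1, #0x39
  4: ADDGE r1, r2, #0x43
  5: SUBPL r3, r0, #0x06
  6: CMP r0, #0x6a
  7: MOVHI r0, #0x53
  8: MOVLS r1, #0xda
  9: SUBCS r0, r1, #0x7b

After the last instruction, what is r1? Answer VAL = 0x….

0: ✓ CMP  NZCV=0010
1: ✓ SUBGE  r1←0xc7
2: · MOVEQ
3: ✓ CMP  NZCV=1010
4: · ADDGE
5: · SUBPL
6: ✓ CMP  NZCV=1000
7: · MOVHI
8: ✓ MOVLS  r1←0xda
9: · SUBCS

VAL = 0xda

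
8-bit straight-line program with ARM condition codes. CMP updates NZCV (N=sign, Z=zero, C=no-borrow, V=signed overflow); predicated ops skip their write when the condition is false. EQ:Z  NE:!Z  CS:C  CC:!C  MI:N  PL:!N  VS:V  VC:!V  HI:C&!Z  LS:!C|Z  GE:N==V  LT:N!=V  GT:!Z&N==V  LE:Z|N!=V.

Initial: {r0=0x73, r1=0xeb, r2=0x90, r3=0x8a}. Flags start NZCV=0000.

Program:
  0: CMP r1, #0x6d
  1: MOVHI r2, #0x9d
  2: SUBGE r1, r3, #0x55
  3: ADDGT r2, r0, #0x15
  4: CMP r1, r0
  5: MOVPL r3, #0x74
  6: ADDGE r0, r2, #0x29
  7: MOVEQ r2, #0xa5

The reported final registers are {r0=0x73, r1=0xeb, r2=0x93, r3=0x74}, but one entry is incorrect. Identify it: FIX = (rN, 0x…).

0: ✓ CMP  NZCV=0011
1: ✓ MOVHI  r2←0x9d
2: · SUBGE
3: · ADDGT
4: ✓ CMP  NZCV=0011
5: ✓ MOVPL  r3←0x74
6: · ADDGE
7: · MOVEQ

FIX = (r2, 0x9d)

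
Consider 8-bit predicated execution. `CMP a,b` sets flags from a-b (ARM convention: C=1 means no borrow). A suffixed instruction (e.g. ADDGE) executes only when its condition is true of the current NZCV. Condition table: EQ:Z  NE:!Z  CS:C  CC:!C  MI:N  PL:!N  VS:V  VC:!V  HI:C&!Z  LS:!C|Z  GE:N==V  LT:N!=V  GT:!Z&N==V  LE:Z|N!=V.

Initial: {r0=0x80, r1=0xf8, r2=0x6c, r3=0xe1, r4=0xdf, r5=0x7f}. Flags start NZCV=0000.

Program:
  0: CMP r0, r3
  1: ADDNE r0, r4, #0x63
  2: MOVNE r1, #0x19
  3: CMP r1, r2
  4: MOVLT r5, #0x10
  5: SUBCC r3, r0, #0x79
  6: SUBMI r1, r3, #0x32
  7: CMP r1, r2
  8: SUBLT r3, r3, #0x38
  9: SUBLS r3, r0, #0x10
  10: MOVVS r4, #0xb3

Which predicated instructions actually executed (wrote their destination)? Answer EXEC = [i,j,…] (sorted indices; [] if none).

[0] flags=1000 → (cmp)
[1] flags=1000 NE?T → r0=0x42
[2] flags=1000 NE?T → r1=0x19
[3] flags=1000 → (cmp)
[4] flags=1000 LT?T → r5=0x10
[5] flags=1000 CC?T → r3=0xc9
[6] flags=1000 MI?T → r1=0x97
[7] flags=0011 → (cmp)
[8] flags=0011 LT?T → r3=0x91
[9] flags=0011 LS?F → skip
[10] flags=0011 VS?T → r4=0xb3

EXEC = [1,2,4,5,6,8,10]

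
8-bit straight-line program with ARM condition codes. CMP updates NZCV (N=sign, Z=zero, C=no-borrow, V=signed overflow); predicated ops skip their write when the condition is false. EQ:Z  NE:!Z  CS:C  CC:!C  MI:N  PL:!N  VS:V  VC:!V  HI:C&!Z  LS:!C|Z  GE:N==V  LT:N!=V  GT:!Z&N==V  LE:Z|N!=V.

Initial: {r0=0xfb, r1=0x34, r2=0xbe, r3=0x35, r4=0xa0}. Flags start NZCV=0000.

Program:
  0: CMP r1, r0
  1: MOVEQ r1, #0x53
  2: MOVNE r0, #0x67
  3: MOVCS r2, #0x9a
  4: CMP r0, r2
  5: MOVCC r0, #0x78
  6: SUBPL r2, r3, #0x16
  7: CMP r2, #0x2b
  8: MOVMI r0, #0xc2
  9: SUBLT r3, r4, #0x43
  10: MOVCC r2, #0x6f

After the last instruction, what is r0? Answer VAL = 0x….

[0] flags=0000 → (cmp)
[1] flags=0000 EQ?F → skip
[2] flags=0000 NE?T → r0=0x67
[3] flags=0000 CS?F → skip
[4] flags=1001 → (cmp)
[5] flags=1001 CC?T → r0=0x78
[6] flags=1001 PL?F → skip
[7] flags=1010 → (cmp)
[8] flags=1010 MI?T → r0=0xc2
[9] flags=1010 LT?T → r3=0x5d
[10] flags=1010 CC?F → skip

VAL = 0xc2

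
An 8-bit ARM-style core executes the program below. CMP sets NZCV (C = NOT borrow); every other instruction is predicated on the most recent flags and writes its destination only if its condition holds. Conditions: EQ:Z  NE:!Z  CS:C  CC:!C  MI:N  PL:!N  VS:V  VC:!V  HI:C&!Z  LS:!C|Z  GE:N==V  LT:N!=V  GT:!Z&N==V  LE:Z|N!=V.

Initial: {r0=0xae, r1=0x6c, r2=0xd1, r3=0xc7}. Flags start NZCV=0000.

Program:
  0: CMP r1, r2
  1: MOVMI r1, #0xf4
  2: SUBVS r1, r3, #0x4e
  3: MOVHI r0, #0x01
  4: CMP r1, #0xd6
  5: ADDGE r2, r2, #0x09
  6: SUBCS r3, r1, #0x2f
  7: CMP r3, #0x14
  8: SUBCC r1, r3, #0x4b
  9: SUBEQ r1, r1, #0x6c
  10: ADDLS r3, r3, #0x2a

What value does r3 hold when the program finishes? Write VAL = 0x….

VAL = 0xc7

[0] flags=1001 → (cmp)
[1] flags=1001 MI?T → r1=0xf4
[2] flags=1001 VS?T → r1=0x79
[3] flags=1001 HI?F → skip
[4] flags=1001 → (cmp)
[5] flags=1001 GE?T → r2=0xda
[6] flags=1001 CS?F → skip
[7] flags=1010 → (cmp)
[8] flags=1010 CC?F → skip
[9] flags=1010 EQ?F → skip
[10] flags=1010 LS?F → skip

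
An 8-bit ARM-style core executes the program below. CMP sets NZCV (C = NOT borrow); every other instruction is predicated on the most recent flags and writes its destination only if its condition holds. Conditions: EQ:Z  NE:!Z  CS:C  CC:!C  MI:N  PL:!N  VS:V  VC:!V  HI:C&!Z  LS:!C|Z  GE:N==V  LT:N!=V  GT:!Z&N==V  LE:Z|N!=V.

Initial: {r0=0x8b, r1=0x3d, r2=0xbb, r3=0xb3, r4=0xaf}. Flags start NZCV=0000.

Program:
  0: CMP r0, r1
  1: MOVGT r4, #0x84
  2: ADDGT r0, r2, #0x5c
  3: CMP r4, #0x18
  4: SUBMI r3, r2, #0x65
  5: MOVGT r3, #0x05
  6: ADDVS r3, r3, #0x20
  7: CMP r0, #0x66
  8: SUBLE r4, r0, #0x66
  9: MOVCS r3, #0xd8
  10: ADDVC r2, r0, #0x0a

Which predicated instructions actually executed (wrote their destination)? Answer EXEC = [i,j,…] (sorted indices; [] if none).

EXEC = [4,8,9]

[0] flags=0011 → (cmp)
[1] flags=0011 GT?F → skip
[2] flags=0011 GT?F → skip
[3] flags=1010 → (cmp)
[4] flags=1010 MI?T → r3=0x56
[5] flags=1010 GT?F → skip
[6] flags=1010 VS?F → skip
[7] flags=0011 → (cmp)
[8] flags=0011 LE?T → r4=0x25
[9] flags=0011 CS?T → r3=0xd8
[10] flags=0011 VC?F → skip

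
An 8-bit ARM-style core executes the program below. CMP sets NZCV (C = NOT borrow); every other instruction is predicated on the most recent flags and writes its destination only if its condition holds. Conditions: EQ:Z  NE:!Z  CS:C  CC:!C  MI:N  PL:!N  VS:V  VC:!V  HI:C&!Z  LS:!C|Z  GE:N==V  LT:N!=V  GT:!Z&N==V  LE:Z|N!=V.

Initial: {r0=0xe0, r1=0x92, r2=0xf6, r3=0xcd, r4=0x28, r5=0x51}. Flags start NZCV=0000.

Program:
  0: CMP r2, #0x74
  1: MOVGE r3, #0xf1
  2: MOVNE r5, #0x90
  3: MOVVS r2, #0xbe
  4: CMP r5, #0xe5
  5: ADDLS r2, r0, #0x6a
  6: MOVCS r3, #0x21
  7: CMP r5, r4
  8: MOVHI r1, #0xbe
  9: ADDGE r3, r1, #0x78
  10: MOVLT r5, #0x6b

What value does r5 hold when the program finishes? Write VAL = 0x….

0: ✓ CMP  NZCV=1010
1: · MOVGE
2: ✓ MOVNE  r5←0x90
3: · MOVVS
4: ✓ CMP  NZCV=1000
5: ✓ ADDLS  r2←0x4a
6: · MOVCS
7: ✓ CMP  NZCV=0011
8: ✓ MOVHI  r1←0xbe
9: · ADDGE
10: ✓ MOVLT  r5←0x6b

VAL = 0x6b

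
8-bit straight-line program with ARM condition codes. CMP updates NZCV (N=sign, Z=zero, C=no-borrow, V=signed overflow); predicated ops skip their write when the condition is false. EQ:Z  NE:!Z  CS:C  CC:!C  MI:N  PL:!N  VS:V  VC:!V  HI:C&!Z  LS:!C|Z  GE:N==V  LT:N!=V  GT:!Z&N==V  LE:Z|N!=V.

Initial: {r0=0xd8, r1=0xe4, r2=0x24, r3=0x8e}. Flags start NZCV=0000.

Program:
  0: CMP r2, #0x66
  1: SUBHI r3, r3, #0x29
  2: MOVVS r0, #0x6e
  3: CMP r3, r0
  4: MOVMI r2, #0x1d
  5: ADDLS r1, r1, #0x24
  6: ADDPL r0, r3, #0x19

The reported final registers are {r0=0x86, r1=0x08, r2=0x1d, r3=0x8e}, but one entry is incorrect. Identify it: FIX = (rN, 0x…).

FIX = (r0, 0xd8)

0: ✓ CMP  NZCV=1000
1: · SUBHI
2: · MOVVS
3: ✓ CMP  NZCV=1000
4: ✓ MOVMI  r2←0x1d
5: ✓ ADDLS  r1←0x08
6: · ADDPL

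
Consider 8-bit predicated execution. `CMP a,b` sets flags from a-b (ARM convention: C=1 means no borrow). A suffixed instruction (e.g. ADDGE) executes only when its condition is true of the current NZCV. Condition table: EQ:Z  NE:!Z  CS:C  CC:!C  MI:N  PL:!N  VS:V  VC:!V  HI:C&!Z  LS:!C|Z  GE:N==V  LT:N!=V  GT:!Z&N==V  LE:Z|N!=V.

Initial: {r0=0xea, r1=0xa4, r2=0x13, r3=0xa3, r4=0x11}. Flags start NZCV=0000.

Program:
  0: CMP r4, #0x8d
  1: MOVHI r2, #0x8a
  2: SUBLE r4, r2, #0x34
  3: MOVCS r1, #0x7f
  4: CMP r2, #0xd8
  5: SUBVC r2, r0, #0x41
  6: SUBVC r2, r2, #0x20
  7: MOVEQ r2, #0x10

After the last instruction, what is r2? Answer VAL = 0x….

VAL = 0x89

[0] flags=1001 → (cmp)
[1] flags=1001 HI?F → skip
[2] flags=1001 LE?F → skip
[3] flags=1001 CS?F → skip
[4] flags=0000 → (cmp)
[5] flags=0000 VC?T → r2=0xa9
[6] flags=0000 VC?T → r2=0x89
[7] flags=0000 EQ?F → skip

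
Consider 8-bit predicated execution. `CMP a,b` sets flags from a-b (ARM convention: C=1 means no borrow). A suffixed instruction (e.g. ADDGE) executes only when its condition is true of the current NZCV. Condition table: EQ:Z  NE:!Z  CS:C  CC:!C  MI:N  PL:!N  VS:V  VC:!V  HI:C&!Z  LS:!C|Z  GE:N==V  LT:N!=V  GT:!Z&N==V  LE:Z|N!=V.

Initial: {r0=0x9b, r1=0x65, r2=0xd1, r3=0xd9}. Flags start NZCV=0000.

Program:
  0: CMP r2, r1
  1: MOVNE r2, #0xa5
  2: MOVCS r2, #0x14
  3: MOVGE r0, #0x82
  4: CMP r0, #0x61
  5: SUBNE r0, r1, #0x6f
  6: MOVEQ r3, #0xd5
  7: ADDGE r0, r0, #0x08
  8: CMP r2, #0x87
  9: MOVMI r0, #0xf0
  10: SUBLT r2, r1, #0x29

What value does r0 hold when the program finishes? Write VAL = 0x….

[0] flags=0011 → (cmp)
[1] flags=0011 NE?T → r2=0xa5
[2] flags=0011 CS?T → r2=0x14
[3] flags=0011 GE?F → skip
[4] flags=0011 → (cmp)
[5] flags=0011 NE?T → r0=0xf6
[6] flags=0011 EQ?F → skip
[7] flags=0011 GE?F → skip
[8] flags=1001 → (cmp)
[9] flags=1001 MI?T → r0=0xf0
[10] flags=1001 LT?F → skip

VAL = 0xf0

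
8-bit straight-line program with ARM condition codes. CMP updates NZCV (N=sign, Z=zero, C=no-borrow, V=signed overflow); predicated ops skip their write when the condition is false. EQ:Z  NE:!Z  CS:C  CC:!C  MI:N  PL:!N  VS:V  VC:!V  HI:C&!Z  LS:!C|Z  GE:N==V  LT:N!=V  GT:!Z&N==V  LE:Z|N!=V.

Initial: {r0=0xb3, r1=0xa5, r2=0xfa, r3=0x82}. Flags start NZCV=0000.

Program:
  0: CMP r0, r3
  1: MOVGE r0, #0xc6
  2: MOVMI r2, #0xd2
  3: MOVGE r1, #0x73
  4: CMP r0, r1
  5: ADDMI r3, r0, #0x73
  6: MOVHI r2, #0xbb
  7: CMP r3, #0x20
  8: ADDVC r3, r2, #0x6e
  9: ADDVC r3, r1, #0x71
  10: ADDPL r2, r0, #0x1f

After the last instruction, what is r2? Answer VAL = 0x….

VAL = 0xe5

[0] flags=0010 → (cmp)
[1] flags=0010 GE?T → r0=0xc6
[2] flags=0010 MI?F → skip
[3] flags=0010 GE?T → r1=0x73
[4] flags=0011 → (cmp)
[5] flags=0011 MI?F → skip
[6] flags=0011 HI?T → r2=0xbb
[7] flags=0011 → (cmp)
[8] flags=0011 VC?F → skip
[9] flags=0011 VC?F → skip
[10] flags=0011 PL?T → r2=0xe5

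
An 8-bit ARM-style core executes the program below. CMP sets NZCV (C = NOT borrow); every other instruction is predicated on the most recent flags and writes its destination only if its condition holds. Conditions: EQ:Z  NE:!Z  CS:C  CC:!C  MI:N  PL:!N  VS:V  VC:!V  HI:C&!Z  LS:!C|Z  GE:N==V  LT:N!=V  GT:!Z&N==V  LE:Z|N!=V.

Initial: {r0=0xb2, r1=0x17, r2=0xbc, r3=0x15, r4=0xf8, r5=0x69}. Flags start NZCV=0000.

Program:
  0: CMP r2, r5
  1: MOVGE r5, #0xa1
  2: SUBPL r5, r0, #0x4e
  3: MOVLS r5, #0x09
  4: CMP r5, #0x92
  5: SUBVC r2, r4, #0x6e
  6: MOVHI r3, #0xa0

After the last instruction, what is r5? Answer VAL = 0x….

VAL = 0x64

0: ✓ CMP  NZCV=0011
1: · MOVGE
2: ✓ SUBPL  r5←0x64
3: · MOVLS
4: ✓ CMP  NZCV=1001
5: · SUBVC
6: · MOVHI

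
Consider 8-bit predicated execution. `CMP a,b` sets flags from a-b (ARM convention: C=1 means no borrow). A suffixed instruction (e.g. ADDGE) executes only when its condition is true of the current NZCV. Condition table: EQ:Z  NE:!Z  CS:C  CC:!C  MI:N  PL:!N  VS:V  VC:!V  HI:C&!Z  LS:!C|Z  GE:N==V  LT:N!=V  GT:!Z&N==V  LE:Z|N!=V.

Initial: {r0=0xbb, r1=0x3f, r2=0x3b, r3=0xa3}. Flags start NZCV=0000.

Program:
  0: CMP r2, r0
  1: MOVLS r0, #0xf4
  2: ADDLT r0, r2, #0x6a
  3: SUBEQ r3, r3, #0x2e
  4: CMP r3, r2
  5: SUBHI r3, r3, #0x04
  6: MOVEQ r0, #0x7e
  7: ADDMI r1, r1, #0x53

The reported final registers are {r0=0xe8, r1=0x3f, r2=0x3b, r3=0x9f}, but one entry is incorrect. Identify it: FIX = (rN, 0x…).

FIX = (r0, 0xf4)

[0] flags=1001 → (cmp)
[1] flags=1001 LS?T → r0=0xf4
[2] flags=1001 LT?F → skip
[3] flags=1001 EQ?F → skip
[4] flags=0011 → (cmp)
[5] flags=0011 HI?T → r3=0x9f
[6] flags=0011 EQ?F → skip
[7] flags=0011 MI?F → skip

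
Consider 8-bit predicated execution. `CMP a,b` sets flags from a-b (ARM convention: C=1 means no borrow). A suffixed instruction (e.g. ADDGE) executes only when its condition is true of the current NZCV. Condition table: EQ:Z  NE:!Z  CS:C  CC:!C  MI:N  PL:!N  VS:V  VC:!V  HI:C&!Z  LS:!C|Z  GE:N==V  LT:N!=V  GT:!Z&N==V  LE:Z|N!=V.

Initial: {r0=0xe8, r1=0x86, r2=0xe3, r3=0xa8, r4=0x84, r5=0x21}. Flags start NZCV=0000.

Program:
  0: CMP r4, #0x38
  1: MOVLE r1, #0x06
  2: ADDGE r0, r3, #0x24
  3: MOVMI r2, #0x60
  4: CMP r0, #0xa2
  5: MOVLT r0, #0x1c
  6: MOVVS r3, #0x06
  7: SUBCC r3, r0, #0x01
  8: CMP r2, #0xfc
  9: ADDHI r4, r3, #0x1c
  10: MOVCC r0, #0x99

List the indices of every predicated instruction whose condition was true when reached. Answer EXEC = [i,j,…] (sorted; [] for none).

EXEC = [1,10]

[0] flags=0011 → (cmp)
[1] flags=0011 LE?T → r1=0x06
[2] flags=0011 GE?F → skip
[3] flags=0011 MI?F → skip
[4] flags=0010 → (cmp)
[5] flags=0010 LT?F → skip
[6] flags=0010 VS?F → skip
[7] flags=0010 CC?F → skip
[8] flags=1000 → (cmp)
[9] flags=1000 HI?F → skip
[10] flags=1000 CC?T → r0=0x99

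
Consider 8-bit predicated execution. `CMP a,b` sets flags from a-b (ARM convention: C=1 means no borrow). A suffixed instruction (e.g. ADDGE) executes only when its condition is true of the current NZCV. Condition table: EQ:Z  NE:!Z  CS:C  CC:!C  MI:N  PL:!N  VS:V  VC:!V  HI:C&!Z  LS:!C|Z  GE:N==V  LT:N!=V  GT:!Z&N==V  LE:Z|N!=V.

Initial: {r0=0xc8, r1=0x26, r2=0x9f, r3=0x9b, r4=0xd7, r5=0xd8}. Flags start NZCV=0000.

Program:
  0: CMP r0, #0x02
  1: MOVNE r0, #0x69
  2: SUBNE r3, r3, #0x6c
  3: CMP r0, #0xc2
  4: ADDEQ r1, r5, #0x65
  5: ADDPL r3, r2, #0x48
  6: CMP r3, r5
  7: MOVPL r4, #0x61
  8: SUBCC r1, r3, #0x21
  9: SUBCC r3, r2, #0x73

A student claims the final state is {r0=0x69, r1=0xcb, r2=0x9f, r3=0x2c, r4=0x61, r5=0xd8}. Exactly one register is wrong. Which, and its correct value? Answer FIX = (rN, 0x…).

0: ✓ CMP  NZCV=1010
1: ✓ MOVNE  r0←0x69
2: ✓ SUBNE  r3←0x2f
3: ✓ CMP  NZCV=1001
4: · ADDEQ
5: · ADDPL
6: ✓ CMP  NZCV=0000
7: ✓ MOVPL  r4←0x61
8: ✓ SUBCC  r1←0x0e
9: ✓ SUBCC  r3←0x2c

FIX = (r1, 0x0e)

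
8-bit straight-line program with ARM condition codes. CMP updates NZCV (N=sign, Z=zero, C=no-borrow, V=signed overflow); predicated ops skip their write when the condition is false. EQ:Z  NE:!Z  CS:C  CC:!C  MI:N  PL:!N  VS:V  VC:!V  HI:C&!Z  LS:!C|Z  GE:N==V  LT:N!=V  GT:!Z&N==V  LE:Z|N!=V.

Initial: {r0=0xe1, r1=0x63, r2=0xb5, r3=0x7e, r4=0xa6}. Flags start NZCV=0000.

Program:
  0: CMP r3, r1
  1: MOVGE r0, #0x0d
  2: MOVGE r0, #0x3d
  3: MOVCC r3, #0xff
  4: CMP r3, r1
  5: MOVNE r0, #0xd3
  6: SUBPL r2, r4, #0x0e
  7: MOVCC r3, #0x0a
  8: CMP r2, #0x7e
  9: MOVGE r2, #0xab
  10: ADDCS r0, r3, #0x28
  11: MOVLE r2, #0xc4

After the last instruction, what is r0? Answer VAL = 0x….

0: ✓ CMP  NZCV=0010
1: ✓ MOVGE  r0←0x0d
2: ✓ MOVGE  r0←0x3d
3: · MOVCC
4: ✓ CMP  NZCV=0010
5: ✓ MOVNE  r0←0xd3
6: ✓ SUBPL  r2←0x98
7: · MOVCC
8: ✓ CMP  NZCV=0011
9: · MOVGE
10: ✓ ADDCS  r0←0xa6
11: ✓ MOVLE  r2←0xc4

VAL = 0xa6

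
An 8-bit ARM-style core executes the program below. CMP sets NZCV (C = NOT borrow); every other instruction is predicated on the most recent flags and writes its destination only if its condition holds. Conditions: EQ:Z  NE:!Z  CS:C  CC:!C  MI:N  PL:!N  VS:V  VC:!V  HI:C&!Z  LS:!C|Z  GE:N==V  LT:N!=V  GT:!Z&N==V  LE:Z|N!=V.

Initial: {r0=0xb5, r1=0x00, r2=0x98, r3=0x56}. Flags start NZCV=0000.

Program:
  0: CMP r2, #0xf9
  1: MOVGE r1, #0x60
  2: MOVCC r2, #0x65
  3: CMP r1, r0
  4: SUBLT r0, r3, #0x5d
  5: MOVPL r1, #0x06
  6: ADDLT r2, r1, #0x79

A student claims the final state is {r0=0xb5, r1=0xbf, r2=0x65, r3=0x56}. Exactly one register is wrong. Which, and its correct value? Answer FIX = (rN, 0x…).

FIX = (r1, 0x06)

0: ✓ CMP  NZCV=1000
1: · MOVGE
2: ✓ MOVCC  r2←0x65
3: ✓ CMP  NZCV=0000
4: · SUBLT
5: ✓ MOVPL  r1←0x06
6: · ADDLT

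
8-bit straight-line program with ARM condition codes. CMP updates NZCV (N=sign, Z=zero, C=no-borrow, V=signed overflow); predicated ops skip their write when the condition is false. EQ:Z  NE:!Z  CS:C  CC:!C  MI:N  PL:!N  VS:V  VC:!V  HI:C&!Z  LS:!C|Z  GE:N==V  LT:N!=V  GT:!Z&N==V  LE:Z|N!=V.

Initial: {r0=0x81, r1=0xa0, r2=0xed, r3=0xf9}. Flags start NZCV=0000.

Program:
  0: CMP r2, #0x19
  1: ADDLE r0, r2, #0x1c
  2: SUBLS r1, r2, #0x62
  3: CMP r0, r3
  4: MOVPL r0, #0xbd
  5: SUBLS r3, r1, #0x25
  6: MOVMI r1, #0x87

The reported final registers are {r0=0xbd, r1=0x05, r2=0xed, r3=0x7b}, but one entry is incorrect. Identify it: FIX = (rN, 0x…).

[0] flags=1010 → (cmp)
[1] flags=1010 LE?T → r0=0x09
[2] flags=1010 LS?F → skip
[3] flags=0000 → (cmp)
[4] flags=0000 PL?T → r0=0xbd
[5] flags=0000 LS?T → r3=0x7b
[6] flags=0000 MI?F → skip

FIX = (r1, 0xa0)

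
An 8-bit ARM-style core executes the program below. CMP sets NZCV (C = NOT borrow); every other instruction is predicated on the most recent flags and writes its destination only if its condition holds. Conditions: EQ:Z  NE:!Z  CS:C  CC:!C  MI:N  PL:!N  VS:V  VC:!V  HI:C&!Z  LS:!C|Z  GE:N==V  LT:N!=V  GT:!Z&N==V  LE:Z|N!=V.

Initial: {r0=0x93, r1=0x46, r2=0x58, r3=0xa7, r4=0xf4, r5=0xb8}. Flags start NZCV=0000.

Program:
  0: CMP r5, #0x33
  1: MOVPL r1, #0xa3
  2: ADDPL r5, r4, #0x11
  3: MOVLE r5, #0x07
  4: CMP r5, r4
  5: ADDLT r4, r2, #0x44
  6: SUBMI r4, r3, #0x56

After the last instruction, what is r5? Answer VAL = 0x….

0: ✓ CMP  NZCV=1010
1: · MOVPL
2: · ADDPL
3: ✓ MOVLE  r5←0x07
4: ✓ CMP  NZCV=0000
5: · ADDLT
6: · SUBMI

VAL = 0x07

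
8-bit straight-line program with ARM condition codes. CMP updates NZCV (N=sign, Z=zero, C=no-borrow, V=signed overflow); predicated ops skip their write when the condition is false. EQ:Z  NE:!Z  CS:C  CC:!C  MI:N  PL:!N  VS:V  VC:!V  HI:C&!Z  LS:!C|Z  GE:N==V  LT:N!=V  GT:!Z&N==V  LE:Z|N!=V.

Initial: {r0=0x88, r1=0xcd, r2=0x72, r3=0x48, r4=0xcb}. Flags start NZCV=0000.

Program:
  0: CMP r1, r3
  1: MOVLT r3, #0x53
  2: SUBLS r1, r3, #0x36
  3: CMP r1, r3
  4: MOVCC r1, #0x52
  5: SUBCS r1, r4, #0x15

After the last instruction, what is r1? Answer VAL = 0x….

[0] flags=1010 → (cmp)
[1] flags=1010 LT?T → r3=0x53
[2] flags=1010 LS?F → skip
[3] flags=0011 → (cmp)
[4] flags=0011 CC?F → skip
[5] flags=0011 CS?T → r1=0xb6

VAL = 0xb6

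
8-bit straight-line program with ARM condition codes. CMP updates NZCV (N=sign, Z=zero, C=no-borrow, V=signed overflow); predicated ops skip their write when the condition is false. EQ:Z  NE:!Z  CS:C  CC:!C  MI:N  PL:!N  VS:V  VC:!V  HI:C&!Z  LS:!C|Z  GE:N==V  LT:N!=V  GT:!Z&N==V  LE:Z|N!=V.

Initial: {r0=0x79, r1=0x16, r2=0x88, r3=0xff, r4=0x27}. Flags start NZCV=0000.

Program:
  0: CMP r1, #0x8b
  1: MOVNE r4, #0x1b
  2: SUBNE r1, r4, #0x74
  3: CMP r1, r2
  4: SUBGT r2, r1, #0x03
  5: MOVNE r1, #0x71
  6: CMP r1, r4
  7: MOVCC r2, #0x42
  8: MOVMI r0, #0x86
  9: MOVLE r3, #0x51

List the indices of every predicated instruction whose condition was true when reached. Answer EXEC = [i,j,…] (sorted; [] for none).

EXEC = [1,2,4,5]

[0] flags=1001 → (cmp)
[1] flags=1001 NE?T → r4=0x1b
[2] flags=1001 NE?T → r1=0xa7
[3] flags=0010 → (cmp)
[4] flags=0010 GT?T → r2=0xa4
[5] flags=0010 NE?T → r1=0x71
[6] flags=0010 → (cmp)
[7] flags=0010 CC?F → skip
[8] flags=0010 MI?F → skip
[9] flags=0010 LE?F → skip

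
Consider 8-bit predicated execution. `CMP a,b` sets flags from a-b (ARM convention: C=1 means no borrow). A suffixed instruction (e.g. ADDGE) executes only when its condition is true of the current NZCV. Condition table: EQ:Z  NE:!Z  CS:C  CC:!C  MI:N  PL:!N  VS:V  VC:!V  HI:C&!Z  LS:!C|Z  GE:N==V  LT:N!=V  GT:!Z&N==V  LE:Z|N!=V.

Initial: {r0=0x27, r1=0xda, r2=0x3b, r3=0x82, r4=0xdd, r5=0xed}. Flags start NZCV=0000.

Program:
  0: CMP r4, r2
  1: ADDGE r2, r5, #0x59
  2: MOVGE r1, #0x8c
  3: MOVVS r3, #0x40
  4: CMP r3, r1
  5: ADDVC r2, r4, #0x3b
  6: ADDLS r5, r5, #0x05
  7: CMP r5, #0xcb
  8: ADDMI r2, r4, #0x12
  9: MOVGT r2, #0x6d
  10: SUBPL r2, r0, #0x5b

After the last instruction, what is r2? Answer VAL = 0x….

VAL = 0xcc

[0] flags=1010 → (cmp)
[1] flags=1010 GE?F → skip
[2] flags=1010 GE?F → skip
[3] flags=1010 VS?F → skip
[4] flags=1000 → (cmp)
[5] flags=1000 VC?T → r2=0x18
[6] flags=1000 LS?T → r5=0xf2
[7] flags=0010 → (cmp)
[8] flags=0010 MI?F → skip
[9] flags=0010 GT?T → r2=0x6d
[10] flags=0010 PL?T → r2=0xcc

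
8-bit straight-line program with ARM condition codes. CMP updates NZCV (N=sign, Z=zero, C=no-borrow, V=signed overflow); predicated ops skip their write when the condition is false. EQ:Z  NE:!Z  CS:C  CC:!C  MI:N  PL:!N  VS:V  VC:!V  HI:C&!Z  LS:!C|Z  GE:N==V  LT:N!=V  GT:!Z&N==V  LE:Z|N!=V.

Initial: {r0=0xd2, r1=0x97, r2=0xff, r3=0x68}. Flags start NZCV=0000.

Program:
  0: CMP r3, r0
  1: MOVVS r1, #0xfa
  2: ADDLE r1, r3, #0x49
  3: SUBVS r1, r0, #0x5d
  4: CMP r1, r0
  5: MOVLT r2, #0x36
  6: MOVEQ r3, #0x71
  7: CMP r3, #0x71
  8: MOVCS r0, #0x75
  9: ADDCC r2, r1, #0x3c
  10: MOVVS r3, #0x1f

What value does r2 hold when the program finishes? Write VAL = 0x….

[0] flags=1001 → (cmp)
[1] flags=1001 VS?T → r1=0xfa
[2] flags=1001 LE?F → skip
[3] flags=1001 VS?T → r1=0x75
[4] flags=1001 → (cmp)
[5] flags=1001 LT?F → skip
[6] flags=1001 EQ?F → skip
[7] flags=1000 → (cmp)
[8] flags=1000 CS?F → skip
[9] flags=1000 CC?T → r2=0xb1
[10] flags=1000 VS?F → skip

VAL = 0xb1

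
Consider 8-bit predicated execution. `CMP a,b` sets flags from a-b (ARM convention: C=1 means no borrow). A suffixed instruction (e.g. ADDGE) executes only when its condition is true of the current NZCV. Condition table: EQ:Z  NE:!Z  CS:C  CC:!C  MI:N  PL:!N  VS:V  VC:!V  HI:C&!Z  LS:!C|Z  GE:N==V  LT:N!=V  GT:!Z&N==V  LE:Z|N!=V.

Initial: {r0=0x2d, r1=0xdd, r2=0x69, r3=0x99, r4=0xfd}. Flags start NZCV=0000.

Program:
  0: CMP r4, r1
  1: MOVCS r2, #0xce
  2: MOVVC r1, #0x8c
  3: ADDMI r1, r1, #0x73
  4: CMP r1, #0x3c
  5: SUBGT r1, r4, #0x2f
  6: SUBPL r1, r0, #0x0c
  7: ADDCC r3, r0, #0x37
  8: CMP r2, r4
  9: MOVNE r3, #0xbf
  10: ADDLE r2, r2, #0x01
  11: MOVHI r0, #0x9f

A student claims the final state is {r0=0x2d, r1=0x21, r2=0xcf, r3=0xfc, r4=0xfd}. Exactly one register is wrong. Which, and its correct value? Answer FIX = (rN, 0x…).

FIX = (r3, 0xbf)

0: ✓ CMP  NZCV=0010
1: ✓ MOVCS  r2←0xce
2: ✓ MOVVC  r1←0x8c
3: · ADDMI
4: ✓ CMP  NZCV=0011
5: · SUBGT
6: ✓ SUBPL  r1←0x21
7: · ADDCC
8: ✓ CMP  NZCV=1000
9: ✓ MOVNE  r3←0xbf
10: ✓ ADDLE  r2←0xcf
11: · MOVHI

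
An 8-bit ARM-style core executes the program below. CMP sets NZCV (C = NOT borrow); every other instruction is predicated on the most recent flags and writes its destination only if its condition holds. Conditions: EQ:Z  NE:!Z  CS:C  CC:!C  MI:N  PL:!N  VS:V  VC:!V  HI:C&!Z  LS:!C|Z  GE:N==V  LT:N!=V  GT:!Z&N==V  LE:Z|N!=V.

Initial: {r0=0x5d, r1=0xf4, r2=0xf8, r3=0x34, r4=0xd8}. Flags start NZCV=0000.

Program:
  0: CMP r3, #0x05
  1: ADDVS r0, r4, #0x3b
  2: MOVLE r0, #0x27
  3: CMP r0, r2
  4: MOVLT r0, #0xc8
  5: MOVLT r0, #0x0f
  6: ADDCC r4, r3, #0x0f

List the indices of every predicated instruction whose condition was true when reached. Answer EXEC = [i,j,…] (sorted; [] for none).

EXEC = [6]

0: ✓ CMP  NZCV=0010
1: · ADDVS
2: · MOVLE
3: ✓ CMP  NZCV=0000
4: · MOVLT
5: · MOVLT
6: ✓ ADDCC  r4←0x43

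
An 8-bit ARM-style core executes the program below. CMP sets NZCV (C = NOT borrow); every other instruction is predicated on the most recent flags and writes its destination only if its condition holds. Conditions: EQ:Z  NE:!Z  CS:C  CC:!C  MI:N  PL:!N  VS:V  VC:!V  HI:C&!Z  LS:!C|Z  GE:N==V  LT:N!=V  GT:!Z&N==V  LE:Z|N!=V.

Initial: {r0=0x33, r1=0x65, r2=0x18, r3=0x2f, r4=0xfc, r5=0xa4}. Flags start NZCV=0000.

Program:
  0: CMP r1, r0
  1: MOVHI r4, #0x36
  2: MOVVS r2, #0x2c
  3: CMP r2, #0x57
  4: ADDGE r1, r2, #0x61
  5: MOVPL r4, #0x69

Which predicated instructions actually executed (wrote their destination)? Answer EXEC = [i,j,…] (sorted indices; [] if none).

EXEC = [1]

[0] flags=0010 → (cmp)
[1] flags=0010 HI?T → r4=0x36
[2] flags=0010 VS?F → skip
[3] flags=1000 → (cmp)
[4] flags=1000 GE?F → skip
[5] flags=1000 PL?F → skip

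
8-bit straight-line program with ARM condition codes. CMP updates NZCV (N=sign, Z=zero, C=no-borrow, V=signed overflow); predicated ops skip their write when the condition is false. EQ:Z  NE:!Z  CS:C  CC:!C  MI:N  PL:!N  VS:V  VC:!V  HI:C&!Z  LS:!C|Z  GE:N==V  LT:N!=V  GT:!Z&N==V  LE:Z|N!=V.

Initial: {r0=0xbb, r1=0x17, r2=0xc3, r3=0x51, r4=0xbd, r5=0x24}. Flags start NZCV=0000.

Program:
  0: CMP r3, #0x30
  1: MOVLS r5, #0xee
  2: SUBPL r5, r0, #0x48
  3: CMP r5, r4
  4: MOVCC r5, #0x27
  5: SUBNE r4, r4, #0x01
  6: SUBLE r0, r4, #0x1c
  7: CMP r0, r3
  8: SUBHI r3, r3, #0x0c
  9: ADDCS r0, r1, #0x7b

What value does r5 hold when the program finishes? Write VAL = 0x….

0: ✓ CMP  NZCV=0010
1: · MOVLS
2: ✓ SUBPL  r5←0x73
3: ✓ CMP  NZCV=1001
4: ✓ MOVCC  r5←0x27
5: ✓ SUBNE  r4←0xbc
6: · SUBLE
7: ✓ CMP  NZCV=0011
8: ✓ SUBHI  r3←0x45
9: ✓ ADDCS  r0←0x92

VAL = 0x27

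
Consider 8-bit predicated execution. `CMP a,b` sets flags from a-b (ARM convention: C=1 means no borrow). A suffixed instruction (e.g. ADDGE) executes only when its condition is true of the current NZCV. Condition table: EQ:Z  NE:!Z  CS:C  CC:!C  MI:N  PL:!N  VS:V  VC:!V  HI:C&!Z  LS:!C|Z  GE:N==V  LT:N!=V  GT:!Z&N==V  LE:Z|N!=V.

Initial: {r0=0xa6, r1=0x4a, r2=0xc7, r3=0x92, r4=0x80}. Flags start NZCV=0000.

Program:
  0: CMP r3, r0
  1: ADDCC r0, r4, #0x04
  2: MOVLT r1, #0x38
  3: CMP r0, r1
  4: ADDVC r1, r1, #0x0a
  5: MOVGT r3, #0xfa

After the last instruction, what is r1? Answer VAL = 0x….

0: ✓ CMP  NZCV=1000
1: ✓ ADDCC  r0←0x84
2: ✓ MOVLT  r1←0x38
3: ✓ CMP  NZCV=0011
4: · ADDVC
5: · MOVGT

VAL = 0x38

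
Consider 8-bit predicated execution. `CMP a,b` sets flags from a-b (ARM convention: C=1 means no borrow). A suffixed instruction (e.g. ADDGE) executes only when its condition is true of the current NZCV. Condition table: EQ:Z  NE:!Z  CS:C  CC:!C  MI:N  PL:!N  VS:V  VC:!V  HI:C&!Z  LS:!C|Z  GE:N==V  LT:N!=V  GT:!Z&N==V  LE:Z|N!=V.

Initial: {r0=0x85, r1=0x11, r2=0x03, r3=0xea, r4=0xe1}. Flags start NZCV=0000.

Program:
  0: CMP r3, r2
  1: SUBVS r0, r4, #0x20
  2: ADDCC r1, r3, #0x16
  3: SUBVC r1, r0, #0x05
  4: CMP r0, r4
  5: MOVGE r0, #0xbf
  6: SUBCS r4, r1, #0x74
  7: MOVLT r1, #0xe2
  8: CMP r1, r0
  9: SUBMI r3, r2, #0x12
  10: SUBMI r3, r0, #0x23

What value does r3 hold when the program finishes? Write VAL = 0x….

0: ✓ CMP  NZCV=1010
1: · SUBVS
2: · ADDCC
3: ✓ SUBVC  r1←0x80
4: ✓ CMP  NZCV=1000
5: · MOVGE
6: · SUBCS
7: ✓ MOVLT  r1←0xe2
8: ✓ CMP  NZCV=0010
9: · SUBMI
10: · SUBMI

VAL = 0xea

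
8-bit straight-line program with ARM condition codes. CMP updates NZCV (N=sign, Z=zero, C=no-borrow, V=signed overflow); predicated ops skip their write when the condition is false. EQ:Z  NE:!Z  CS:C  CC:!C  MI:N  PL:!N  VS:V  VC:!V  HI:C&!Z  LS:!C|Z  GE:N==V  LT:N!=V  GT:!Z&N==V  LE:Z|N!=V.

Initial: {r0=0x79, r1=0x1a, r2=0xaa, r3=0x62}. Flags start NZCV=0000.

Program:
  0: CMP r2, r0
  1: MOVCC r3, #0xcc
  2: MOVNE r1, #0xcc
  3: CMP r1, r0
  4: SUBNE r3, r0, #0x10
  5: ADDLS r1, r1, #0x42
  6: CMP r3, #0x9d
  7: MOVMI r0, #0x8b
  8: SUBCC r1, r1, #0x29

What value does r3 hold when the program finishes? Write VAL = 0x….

[0] flags=0011 → (cmp)
[1] flags=0011 CC?F → skip
[2] flags=0011 NE?T → r1=0xcc
[3] flags=0011 → (cmp)
[4] flags=0011 NE?T → r3=0x69
[5] flags=0011 LS?F → skip
[6] flags=1001 → (cmp)
[7] flags=1001 MI?T → r0=0x8b
[8] flags=1001 CC?T → r1=0xa3

VAL = 0x69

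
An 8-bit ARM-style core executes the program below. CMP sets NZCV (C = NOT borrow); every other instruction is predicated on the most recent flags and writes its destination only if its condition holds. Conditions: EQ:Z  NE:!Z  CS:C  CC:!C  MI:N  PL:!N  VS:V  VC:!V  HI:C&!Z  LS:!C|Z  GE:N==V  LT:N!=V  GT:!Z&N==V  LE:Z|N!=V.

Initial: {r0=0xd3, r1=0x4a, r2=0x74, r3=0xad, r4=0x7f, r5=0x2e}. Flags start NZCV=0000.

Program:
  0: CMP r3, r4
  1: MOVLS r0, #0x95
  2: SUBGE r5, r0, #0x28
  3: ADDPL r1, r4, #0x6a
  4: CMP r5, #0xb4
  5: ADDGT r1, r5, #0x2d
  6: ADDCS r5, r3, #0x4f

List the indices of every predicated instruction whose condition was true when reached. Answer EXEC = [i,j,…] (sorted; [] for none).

EXEC = [3,5]

0: ✓ CMP  NZCV=0011
1: · MOVLS
2: · SUBGE
3: ✓ ADDPL  r1←0xe9
4: ✓ CMP  NZCV=0000
5: ✓ ADDGT  r1←0x5b
6: · ADDCS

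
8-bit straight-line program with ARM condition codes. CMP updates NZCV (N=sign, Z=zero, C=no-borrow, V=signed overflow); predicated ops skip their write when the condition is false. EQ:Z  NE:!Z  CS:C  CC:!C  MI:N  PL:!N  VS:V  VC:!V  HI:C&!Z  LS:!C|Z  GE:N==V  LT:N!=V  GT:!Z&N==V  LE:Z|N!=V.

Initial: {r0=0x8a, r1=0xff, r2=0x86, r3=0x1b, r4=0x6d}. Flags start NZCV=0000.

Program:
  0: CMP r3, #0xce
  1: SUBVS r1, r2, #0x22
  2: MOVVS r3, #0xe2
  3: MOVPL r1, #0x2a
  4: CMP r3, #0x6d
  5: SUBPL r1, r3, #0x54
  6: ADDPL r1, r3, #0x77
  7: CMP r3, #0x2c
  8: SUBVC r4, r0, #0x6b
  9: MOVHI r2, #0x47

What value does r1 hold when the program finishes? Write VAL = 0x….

VAL = 0x2a

0: ✓ CMP  NZCV=0000
1: · SUBVS
2: · MOVVS
3: ✓ MOVPL  r1←0x2a
4: ✓ CMP  NZCV=1000
5: · SUBPL
6: · ADDPL
7: ✓ CMP  NZCV=1000
8: ✓ SUBVC  r4←0x1f
9: · MOVHI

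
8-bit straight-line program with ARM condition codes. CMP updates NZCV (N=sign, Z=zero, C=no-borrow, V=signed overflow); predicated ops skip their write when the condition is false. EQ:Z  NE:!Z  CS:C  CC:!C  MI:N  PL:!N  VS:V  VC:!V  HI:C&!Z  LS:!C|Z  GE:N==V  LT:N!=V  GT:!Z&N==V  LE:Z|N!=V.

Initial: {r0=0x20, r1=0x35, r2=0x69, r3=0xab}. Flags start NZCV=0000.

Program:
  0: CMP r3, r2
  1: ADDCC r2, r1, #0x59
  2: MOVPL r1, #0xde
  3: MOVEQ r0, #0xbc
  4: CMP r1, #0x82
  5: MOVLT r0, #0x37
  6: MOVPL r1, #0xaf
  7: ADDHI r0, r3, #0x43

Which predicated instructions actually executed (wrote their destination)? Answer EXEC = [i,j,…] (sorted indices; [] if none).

EXEC = [2,6,7]

0: ✓ CMP  NZCV=0011
1: · ADDCC
2: ✓ MOVPL  r1←0xde
3: · MOVEQ
4: ✓ CMP  NZCV=0010
5: · MOVLT
6: ✓ MOVPL  r1←0xaf
7: ✓ ADDHI  r0←0xee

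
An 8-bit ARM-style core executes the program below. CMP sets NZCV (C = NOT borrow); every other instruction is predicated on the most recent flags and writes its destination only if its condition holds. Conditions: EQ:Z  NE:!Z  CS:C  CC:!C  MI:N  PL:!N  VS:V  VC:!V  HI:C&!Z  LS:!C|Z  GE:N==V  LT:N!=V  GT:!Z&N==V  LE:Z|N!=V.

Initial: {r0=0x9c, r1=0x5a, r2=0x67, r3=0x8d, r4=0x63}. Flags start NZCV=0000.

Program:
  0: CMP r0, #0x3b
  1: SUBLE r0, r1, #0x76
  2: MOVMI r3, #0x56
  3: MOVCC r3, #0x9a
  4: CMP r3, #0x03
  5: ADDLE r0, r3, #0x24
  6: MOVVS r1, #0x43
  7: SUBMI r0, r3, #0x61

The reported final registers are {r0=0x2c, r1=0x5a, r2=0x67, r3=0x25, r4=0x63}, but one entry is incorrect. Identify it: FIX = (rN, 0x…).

FIX = (r3, 0x8d)

0: ✓ CMP  NZCV=0011
1: ✓ SUBLE  r0←0xe4
2: · MOVMI
3: · MOVCC
4: ✓ CMP  NZCV=1010
5: ✓ ADDLE  r0←0xb1
6: · MOVVS
7: ✓ SUBMI  r0←0x2c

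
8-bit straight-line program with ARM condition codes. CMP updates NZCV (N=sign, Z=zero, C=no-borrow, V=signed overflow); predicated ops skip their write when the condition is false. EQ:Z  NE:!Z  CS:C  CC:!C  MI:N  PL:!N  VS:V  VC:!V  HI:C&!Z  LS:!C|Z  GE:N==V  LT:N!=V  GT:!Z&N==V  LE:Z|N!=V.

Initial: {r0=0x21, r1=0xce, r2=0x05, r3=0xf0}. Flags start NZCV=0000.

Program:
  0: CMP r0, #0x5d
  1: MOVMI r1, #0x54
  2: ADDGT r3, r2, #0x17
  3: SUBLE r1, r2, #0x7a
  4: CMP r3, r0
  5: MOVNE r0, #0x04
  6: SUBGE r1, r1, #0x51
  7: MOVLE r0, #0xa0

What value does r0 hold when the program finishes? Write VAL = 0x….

[0] flags=1000 → (cmp)
[1] flags=1000 MI?T → r1=0x54
[2] flags=1000 GT?F → skip
[3] flags=1000 LE?T → r1=0x8b
[4] flags=1010 → (cmp)
[5] flags=1010 NE?T → r0=0x04
[6] flags=1010 GE?F → skip
[7] flags=1010 LE?T → r0=0xa0

VAL = 0xa0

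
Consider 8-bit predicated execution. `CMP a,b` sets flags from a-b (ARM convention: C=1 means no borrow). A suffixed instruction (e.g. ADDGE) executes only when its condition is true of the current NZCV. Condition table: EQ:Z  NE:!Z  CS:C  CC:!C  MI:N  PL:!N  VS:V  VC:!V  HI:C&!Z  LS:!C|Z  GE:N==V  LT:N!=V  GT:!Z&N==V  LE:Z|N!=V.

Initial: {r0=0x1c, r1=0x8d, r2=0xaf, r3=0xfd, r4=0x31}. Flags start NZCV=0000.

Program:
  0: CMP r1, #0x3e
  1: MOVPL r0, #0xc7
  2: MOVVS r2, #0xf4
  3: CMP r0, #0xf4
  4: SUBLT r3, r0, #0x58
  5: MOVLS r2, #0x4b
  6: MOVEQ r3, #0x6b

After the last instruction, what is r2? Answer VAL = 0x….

0: ✓ CMP  NZCV=0011
1: ✓ MOVPL  r0←0xc7
2: ✓ MOVVS  r2←0xf4
3: ✓ CMP  NZCV=1000
4: ✓ SUBLT  r3←0x6f
5: ✓ MOVLS  r2←0x4b
6: · MOVEQ

VAL = 0x4b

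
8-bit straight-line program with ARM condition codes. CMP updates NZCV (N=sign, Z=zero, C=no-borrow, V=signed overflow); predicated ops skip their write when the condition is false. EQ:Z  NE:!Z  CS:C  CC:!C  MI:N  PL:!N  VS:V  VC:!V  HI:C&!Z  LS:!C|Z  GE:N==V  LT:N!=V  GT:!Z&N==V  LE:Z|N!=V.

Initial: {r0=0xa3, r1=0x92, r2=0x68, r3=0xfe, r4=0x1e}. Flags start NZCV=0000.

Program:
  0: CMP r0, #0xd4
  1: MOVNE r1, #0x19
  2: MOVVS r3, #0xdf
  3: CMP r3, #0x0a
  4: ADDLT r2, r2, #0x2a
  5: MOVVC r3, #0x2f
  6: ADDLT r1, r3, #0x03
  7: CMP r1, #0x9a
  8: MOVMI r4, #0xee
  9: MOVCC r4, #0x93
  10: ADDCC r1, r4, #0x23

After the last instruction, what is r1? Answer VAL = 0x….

VAL = 0xb6

0: ✓ CMP  NZCV=1000
1: ✓ MOVNE  r1←0x19
2: · MOVVS
3: ✓ CMP  NZCV=1010
4: ✓ ADDLT  r2←0x92
5: ✓ MOVVC  r3←0x2f
6: ✓ ADDLT  r1←0x32
7: ✓ CMP  NZCV=1001
8: ✓ MOVMI  r4←0xee
9: ✓ MOVCC  r4←0x93
10: ✓ ADDCC  r1←0xb6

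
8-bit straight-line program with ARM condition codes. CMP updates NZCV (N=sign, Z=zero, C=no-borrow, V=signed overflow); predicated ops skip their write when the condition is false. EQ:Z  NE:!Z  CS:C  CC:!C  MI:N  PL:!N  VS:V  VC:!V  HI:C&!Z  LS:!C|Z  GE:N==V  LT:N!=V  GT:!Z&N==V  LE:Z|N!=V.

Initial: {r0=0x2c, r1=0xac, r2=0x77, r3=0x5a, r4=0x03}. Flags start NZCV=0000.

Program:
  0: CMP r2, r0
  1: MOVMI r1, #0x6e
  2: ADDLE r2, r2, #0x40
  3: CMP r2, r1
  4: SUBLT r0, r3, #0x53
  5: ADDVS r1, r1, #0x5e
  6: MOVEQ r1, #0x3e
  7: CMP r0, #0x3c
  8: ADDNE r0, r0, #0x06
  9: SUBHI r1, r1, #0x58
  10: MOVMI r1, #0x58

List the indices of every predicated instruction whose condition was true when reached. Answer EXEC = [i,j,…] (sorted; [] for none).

[0] flags=0010 → (cmp)
[1] flags=0010 MI?F → skip
[2] flags=0010 LE?F → skip
[3] flags=1001 → (cmp)
[4] flags=1001 LT?F → skip
[5] flags=1001 VS?T → r1=0x0a
[6] flags=1001 EQ?F → skip
[7] flags=1000 → (cmp)
[8] flags=1000 NE?T → r0=0x32
[9] flags=1000 HI?F → skip
[10] flags=1000 MI?T → r1=0x58

EXEC = [5,8,10]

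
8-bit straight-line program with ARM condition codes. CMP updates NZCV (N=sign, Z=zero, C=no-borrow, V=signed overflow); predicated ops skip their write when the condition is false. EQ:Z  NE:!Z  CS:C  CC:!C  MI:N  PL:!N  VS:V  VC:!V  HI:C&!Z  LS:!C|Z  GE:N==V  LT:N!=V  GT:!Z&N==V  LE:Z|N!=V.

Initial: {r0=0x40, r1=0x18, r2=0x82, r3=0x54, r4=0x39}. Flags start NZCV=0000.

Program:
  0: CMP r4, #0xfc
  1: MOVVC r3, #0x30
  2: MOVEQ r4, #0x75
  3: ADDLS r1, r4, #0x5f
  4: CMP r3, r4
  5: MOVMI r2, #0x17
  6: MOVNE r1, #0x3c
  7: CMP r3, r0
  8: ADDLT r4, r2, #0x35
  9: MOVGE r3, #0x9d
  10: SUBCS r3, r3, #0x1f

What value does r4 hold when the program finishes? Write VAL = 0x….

VAL = 0x4c

0: ✓ CMP  NZCV=0000
1: ✓ MOVVC  r3←0x30
2: · MOVEQ
3: ✓ ADDLS  r1←0x98
4: ✓ CMP  NZCV=1000
5: ✓ MOVMI  r2←0x17
6: ✓ MOVNE  r1←0x3c
7: ✓ CMP  NZCV=1000
8: ✓ ADDLT  r4←0x4c
9: · MOVGE
10: · SUBCS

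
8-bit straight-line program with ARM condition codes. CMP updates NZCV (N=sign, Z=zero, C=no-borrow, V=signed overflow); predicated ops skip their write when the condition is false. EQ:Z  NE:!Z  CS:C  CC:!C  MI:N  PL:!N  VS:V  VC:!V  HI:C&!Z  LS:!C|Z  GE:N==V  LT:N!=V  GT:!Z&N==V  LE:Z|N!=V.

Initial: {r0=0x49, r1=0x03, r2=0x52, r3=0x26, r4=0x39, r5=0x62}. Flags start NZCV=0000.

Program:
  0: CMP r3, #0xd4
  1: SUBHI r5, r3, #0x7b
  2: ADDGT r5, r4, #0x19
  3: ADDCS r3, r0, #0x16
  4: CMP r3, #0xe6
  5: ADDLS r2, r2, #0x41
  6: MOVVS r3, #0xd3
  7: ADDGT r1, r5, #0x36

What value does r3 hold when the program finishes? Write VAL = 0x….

VAL = 0x26

[0] flags=0000 → (cmp)
[1] flags=0000 HI?F → skip
[2] flags=0000 GT?T → r5=0x52
[3] flags=0000 CS?F → skip
[4] flags=0000 → (cmp)
[5] flags=0000 LS?T → r2=0x93
[6] flags=0000 VS?F → skip
[7] flags=0000 GT?T → r1=0x88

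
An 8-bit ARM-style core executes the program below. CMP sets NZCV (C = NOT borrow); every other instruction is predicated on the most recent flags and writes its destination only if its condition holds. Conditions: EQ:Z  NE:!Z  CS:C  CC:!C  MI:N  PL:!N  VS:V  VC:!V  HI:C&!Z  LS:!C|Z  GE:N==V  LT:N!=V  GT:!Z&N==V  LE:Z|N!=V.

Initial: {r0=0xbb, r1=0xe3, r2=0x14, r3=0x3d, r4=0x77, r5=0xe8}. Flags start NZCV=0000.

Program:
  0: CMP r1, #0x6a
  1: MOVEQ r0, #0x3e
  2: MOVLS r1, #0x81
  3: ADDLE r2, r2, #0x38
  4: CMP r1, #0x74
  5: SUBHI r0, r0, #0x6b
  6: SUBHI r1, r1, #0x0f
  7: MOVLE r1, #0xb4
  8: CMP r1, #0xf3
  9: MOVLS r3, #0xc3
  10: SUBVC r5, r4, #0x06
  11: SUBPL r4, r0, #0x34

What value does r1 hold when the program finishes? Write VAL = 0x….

VAL = 0xb4

[0] flags=0011 → (cmp)
[1] flags=0011 EQ?F → skip
[2] flags=0011 LS?F → skip
[3] flags=0011 LE?T → r2=0x4c
[4] flags=0011 → (cmp)
[5] flags=0011 HI?T → r0=0x50
[6] flags=0011 HI?T → r1=0xd4
[7] flags=0011 LE?T → r1=0xb4
[8] flags=1000 → (cmp)
[9] flags=1000 LS?T → r3=0xc3
[10] flags=1000 VC?T → r5=0x71
[11] flags=1000 PL?F → skip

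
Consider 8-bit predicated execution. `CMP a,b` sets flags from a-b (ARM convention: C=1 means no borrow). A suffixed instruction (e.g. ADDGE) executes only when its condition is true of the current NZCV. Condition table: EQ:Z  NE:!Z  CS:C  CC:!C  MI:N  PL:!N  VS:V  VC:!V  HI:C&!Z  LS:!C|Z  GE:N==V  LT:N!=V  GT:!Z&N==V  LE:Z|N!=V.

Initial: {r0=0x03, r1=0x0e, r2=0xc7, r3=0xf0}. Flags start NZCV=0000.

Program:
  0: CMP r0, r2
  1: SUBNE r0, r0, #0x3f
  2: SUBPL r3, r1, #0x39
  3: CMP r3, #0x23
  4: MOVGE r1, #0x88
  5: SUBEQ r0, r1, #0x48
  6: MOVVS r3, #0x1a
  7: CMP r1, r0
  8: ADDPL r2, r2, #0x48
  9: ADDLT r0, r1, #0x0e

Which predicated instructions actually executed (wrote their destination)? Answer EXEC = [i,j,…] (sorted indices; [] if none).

0: ✓ CMP  NZCV=0000
1: ✓ SUBNE  r0←0xc4
2: ✓ SUBPL  r3←0xd5
3: ✓ CMP  NZCV=1010
4: · MOVGE
5: · SUBEQ
6: · MOVVS
7: ✓ CMP  NZCV=0000
8: ✓ ADDPL  r2←0x0f
9: · ADDLT

EXEC = [1,2,8]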